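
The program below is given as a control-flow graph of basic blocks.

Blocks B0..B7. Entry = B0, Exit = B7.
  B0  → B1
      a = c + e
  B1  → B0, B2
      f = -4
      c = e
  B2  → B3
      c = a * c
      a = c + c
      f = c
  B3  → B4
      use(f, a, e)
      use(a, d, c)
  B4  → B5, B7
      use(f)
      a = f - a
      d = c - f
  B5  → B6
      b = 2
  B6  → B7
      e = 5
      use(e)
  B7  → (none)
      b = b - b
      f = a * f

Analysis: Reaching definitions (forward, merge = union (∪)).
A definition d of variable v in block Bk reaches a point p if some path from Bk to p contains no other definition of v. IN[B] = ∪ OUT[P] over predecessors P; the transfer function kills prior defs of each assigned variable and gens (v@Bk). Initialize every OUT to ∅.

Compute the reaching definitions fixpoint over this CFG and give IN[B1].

Fixpoint table:
  B0:  IN={a@B0, c@B1, f@B1}  OUT={a@B0, c@B1, f@B1}
  B1:  IN={a@B0, c@B1, f@B1}  OUT={a@B0, c@B1, f@B1}
  B2:  IN={a@B0, c@B1, f@B1}  OUT={a@B2, c@B2, f@B2}
  B3:  IN={a@B2, c@B2, f@B2}  OUT={a@B2, c@B2, f@B2}
  B4:  IN={a@B2, c@B2, f@B2}  OUT={a@B4, c@B2, d@B4, f@B2}
  B5:  IN={a@B4, c@B2, d@B4, f@B2}  OUT={a@B4, b@B5, c@B2, d@B4, f@B2}
  B6:  IN={a@B4, b@B5, c@B2, d@B4, f@B2}  OUT={a@B4, b@B5, c@B2, d@B4, e@B6, f@B2}
  B7:  IN={a@B4, b@B5, c@B2, d@B4, e@B6, f@B2}  OUT={a@B4, b@B7, c@B2, d@B4, e@B6, f@B7}

Merge at B1: IN[B1] = OUT[B0] = {a@B0, c@B1, f@B1}

Answer: {a@B0, c@B1, f@B1}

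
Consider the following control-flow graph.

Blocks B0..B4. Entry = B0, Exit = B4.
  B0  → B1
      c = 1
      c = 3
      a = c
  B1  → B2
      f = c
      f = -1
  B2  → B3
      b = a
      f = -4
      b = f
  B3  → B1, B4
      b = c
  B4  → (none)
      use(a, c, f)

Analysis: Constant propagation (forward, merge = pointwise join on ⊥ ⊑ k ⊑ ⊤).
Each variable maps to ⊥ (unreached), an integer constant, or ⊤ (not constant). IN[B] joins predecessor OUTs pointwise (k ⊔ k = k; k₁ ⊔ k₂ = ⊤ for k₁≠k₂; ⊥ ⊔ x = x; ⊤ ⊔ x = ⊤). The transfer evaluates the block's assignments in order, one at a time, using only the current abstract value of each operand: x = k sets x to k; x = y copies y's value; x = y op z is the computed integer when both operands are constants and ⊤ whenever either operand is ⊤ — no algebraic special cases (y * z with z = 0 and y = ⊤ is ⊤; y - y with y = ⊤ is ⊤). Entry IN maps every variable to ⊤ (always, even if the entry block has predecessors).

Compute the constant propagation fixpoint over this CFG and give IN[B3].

Converged values:
  B0:  IN=(all ⊤)  OUT={a:3, c:3; rest ⊤}
  B1:  IN={a:3, c:3; rest ⊤}  OUT={a:3, c:3, f:-1; rest ⊤}
  B2:  IN={a:3, c:3, f:-1; rest ⊤}  OUT={a:3, b:-4, c:3, f:-4; rest ⊤}
  B3:  IN={a:3, b:-4, c:3, f:-4; rest ⊤}  OUT={a:3, b:3, c:3, f:-4; rest ⊤}
  B4:  IN={a:3, b:3, c:3, f:-4; rest ⊤}  OUT={a:3, b:3, c:3, f:-4; rest ⊤}

Merge at B3: IN[B3] = OUT[B2] = {a: 3, b: -4, c: 3, d: ⊤, e: ⊤, f: -4}

Answer: {a: 3, b: -4, c: 3, d: ⊤, e: ⊤, f: -4}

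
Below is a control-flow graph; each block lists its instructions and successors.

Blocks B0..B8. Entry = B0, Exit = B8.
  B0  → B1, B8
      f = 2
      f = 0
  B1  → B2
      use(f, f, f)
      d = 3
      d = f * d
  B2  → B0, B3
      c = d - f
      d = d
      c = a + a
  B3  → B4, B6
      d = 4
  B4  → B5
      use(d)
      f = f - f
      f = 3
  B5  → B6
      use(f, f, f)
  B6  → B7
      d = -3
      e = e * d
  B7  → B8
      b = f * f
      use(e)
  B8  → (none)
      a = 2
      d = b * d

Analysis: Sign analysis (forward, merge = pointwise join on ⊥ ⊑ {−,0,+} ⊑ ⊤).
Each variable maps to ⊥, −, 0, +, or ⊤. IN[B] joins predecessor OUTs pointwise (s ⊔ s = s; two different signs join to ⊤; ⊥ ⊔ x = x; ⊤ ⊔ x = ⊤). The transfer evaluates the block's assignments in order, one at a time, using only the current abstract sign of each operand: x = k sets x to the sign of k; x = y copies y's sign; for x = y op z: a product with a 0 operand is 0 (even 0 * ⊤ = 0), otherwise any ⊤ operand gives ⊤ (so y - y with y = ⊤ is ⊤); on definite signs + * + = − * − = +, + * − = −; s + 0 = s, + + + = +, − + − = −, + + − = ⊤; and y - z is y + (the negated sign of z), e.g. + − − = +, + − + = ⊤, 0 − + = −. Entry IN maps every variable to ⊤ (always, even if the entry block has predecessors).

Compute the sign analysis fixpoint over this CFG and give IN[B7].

Answer: {a: ⊤, b: ⊤, c: ⊤, d: -, e: ⊤, f: ⊤}

Derivation:
Converged values:
  B0: | IN=(all ⊤) | OUT={f:0; rest ⊤}
  B1: | IN={f:0; rest ⊤} | OUT={d:0, f:0; rest ⊤}
  B2: | IN={d:0, f:0; rest ⊤} | OUT={d:0, f:0; rest ⊤}
  B3: | IN={d:0, f:0; rest ⊤} | OUT={d:+, f:0; rest ⊤}
  B4: | IN={d:+, f:0; rest ⊤} | OUT={d:+, f:+; rest ⊤}
  B5: | IN={d:+, f:+; rest ⊤} | OUT={d:+, f:+; rest ⊤}
  B6: | IN={d:+; rest ⊤} | OUT={d:-; rest ⊤}
  B7: | IN={d:-; rest ⊤} | OUT={d:-; rest ⊤}
  B8: | IN=(all ⊤) | OUT={a:+; rest ⊤}

Merge at B7: IN[B7] = OUT[B6] = {a: ⊤, b: ⊤, c: ⊤, d: -, e: ⊤, f: ⊤}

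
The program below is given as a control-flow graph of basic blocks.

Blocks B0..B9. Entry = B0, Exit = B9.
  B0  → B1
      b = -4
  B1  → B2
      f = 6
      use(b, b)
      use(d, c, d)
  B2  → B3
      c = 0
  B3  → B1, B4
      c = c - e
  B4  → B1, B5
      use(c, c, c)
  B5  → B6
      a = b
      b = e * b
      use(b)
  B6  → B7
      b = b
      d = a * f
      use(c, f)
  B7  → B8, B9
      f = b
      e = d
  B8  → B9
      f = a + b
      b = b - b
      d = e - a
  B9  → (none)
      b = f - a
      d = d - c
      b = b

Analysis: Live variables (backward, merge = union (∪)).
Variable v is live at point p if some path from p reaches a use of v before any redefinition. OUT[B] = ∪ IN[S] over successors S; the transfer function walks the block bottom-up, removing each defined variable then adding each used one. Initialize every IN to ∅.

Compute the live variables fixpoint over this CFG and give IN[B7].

Answer: {a, b, c, d}

Derivation:
Per-block solution:
  B0: | IN={c, d, e} | OUT={b, c, d, e}
  B1: | IN={b, c, d, e} | OUT={b, d, e, f}
  B2: | IN={b, d, e, f} | OUT={b, c, d, e, f}
  B3: | IN={b, c, d, e, f} | OUT={b, c, d, e, f}
  B4: | IN={b, c, d, e, f} | OUT={b, c, d, e, f}
  B5: | IN={b, c, e, f} | OUT={a, b, c, f}
  B6: | IN={a, b, c, f} | OUT={a, b, c, d}
  B7: | IN={a, b, c, d} | OUT={a, b, c, d, e, f}
  B8: | IN={a, b, c, e} | OUT={a, c, d, f}
  B9: | IN={a, c, d, f} | OUT={}

Merge at B7: OUT[B7] = IN[B8] ⊔ IN[B9] = {a, b, c, d, e, f}
Applying B7's transfer function to that OUT value gives IN[B7] (row B7 above).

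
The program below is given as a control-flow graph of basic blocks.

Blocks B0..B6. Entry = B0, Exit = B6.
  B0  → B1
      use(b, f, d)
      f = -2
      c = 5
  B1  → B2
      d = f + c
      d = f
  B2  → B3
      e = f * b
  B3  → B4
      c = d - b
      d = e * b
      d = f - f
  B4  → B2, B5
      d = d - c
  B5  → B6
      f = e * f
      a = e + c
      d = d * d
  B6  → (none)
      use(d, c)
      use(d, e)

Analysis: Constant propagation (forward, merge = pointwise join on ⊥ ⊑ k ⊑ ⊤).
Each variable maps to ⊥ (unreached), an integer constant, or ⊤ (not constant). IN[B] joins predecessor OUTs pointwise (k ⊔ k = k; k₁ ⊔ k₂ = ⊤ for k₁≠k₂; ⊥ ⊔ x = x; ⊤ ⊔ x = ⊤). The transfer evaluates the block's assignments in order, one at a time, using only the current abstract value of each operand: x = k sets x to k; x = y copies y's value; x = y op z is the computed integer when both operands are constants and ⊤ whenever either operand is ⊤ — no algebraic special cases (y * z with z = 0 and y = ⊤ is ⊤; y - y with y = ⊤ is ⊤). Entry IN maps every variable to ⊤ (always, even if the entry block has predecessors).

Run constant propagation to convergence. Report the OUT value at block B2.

Answer: {a: ⊤, b: ⊤, c: ⊤, d: ⊤, e: ⊤, f: -2}

Trace:
Fixpoint table:
  B0:  IN=(all ⊤)  OUT={c:5, f:-2; rest ⊤}
  B1:  IN={c:5, f:-2; rest ⊤}  OUT={c:5, d:-2, f:-2; rest ⊤}
  B2:  IN={f:-2; rest ⊤}  OUT={f:-2; rest ⊤}
  B3:  IN={f:-2; rest ⊤}  OUT={d:0, f:-2; rest ⊤}
  B4:  IN={d:0, f:-2; rest ⊤}  OUT={f:-2; rest ⊤}
  B5:  IN={f:-2; rest ⊤}  OUT=(all ⊤)
  B6:  IN=(all ⊤)  OUT=(all ⊤)

Merge at B2: IN[B2] = OUT[B1] ⊔ OUT[B4] = {a: ⊤, b: ⊤, c: ⊤, d: ⊤, e: ⊤, f: -2}
Applying B2's transfer function to that IN value gives OUT[B2] (row B2 above).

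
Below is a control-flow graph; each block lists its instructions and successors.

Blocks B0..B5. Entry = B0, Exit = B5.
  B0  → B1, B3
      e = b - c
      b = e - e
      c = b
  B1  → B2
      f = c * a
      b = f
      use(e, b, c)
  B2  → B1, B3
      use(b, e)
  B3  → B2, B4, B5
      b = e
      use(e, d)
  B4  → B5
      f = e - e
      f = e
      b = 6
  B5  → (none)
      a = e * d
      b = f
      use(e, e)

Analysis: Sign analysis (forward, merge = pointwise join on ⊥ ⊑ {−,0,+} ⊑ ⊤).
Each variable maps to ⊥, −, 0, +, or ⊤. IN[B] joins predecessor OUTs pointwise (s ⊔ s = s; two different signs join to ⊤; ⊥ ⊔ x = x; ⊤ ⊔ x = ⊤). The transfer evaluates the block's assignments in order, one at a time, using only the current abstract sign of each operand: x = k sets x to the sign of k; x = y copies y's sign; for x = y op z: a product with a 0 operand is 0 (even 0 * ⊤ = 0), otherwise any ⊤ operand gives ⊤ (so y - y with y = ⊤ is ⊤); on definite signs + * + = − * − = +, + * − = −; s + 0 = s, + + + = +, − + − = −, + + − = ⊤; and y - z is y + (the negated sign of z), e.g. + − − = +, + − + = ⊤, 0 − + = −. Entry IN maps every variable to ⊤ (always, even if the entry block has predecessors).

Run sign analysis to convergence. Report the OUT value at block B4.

Answer: {a: ⊤, b: +, c: ⊤, d: ⊤, e: ⊤, f: ⊤}

Derivation:
Per-block solution:
  B0:   IN=(all ⊤)   OUT=(all ⊤)
  B1:   IN=(all ⊤)   OUT=(all ⊤)
  B2:   IN=(all ⊤)   OUT=(all ⊤)
  B3:   IN=(all ⊤)   OUT=(all ⊤)
  B4:   IN=(all ⊤)   OUT={b:+; rest ⊤}
  B5:   IN=(all ⊤)   OUT=(all ⊤)

Merge at B4: IN[B4] = OUT[B3] = {a: ⊤, b: ⊤, c: ⊤, d: ⊤, e: ⊤, f: ⊤}
Applying B4's transfer function to that IN value gives OUT[B4] (row B4 above).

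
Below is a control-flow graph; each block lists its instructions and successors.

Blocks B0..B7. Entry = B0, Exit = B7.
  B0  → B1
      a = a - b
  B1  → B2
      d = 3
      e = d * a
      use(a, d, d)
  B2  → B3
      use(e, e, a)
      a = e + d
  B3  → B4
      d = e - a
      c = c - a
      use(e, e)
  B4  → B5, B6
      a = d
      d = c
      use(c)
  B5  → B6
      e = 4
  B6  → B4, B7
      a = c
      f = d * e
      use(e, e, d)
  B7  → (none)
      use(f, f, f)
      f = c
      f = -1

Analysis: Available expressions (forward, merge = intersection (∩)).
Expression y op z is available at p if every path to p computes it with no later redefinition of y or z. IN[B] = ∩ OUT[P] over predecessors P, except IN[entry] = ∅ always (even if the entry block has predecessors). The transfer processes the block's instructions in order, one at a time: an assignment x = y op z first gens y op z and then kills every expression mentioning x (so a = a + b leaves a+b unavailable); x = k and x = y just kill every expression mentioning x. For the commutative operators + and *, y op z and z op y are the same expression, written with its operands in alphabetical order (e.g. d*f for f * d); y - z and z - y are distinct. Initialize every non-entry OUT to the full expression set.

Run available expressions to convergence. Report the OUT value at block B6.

Answer: {d*e}

Working:
Fixpoint table:
  B0:  IN={}  OUT={}
  B1:  IN={}  OUT={a*d}
  B2:  IN={a*d}  OUT={d+e}
  B3:  IN={d+e}  OUT={e-a}
  B4:  IN={}  OUT={}
  B5:  IN={}  OUT={}
  B6:  IN={}  OUT={d*e}
  B7:  IN={d*e}  OUT={d*e}

Merge at B6: IN[B6] = OUT[B4] ∩ OUT[B5] = {}
Applying B6's transfer function to that IN value gives OUT[B6] (row B6 above).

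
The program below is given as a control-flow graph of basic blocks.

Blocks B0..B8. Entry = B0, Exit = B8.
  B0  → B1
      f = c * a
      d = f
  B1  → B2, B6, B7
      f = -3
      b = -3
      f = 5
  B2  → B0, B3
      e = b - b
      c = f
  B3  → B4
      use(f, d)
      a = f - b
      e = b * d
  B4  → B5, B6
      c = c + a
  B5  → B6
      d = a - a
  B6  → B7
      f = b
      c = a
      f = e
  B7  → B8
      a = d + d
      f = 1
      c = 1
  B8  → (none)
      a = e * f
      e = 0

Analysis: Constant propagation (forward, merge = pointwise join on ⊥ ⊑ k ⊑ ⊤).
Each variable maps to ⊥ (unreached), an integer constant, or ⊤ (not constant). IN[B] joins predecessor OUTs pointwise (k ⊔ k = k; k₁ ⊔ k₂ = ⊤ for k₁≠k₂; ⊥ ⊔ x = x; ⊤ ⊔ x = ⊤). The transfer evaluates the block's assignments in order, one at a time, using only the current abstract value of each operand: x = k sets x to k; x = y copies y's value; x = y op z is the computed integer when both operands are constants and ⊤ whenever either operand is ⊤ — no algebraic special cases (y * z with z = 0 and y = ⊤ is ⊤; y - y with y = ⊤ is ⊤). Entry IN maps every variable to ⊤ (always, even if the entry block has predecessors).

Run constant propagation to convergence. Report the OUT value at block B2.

Fixpoint table:
  B0: | IN=(all ⊤) | OUT=(all ⊤)
  B1: | IN=(all ⊤) | OUT={b:-3, f:5; rest ⊤}
  B2: | IN={b:-3, f:5; rest ⊤} | OUT={b:-3, c:5, e:0, f:5; rest ⊤}
  B3: | IN={b:-3, c:5, e:0, f:5; rest ⊤} | OUT={a:8, b:-3, c:5, f:5; rest ⊤}
  B4: | IN={a:8, b:-3, c:5, f:5; rest ⊤} | OUT={a:8, b:-3, c:13, f:5; rest ⊤}
  B5: | IN={a:8, b:-3, c:13, f:5; rest ⊤} | OUT={a:8, b:-3, c:13, d:0, f:5; rest ⊤}
  B6: | IN={b:-3, f:5; rest ⊤} | OUT={b:-3; rest ⊤}
  B7: | IN={b:-3; rest ⊤} | OUT={b:-3, c:1, f:1; rest ⊤}
  B8: | IN={b:-3, c:1, f:1; rest ⊤} | OUT={b:-3, c:1, e:0, f:1; rest ⊤}

Merge at B2: IN[B2] = OUT[B1] = {a: ⊤, b: -3, c: ⊤, d: ⊤, e: ⊤, f: 5}
Applying B2's transfer function to that IN value gives OUT[B2] (row B2 above).

Answer: {a: ⊤, b: -3, c: 5, d: ⊤, e: 0, f: 5}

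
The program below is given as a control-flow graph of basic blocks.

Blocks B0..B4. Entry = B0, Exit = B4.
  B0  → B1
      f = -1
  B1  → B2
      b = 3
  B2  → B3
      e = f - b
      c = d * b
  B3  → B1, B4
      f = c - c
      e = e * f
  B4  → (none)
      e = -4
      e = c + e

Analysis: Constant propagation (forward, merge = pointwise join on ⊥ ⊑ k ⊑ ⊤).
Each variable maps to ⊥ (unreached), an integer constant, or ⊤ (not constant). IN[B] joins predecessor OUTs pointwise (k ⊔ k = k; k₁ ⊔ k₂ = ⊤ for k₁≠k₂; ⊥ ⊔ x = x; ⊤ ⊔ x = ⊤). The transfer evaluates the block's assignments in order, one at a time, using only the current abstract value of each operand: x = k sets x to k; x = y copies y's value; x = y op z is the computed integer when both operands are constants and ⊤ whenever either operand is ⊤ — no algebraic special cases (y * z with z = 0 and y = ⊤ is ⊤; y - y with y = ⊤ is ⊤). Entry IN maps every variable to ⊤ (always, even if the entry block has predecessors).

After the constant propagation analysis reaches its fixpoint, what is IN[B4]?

Answer: {a: ⊤, b: 3, c: ⊤, d: ⊤, e: ⊤, f: ⊤}

Trace:
Fixpoint table:
  B0:   IN=(all ⊤)   OUT={f:-1; rest ⊤}
  B1:   IN=(all ⊤)   OUT={b:3; rest ⊤}
  B2:   IN={b:3; rest ⊤}   OUT={b:3; rest ⊤}
  B3:   IN={b:3; rest ⊤}   OUT={b:3; rest ⊤}
  B4:   IN={b:3; rest ⊤}   OUT={b:3; rest ⊤}

Merge at B4: IN[B4] = OUT[B3] = {a: ⊤, b: 3, c: ⊤, d: ⊤, e: ⊤, f: ⊤}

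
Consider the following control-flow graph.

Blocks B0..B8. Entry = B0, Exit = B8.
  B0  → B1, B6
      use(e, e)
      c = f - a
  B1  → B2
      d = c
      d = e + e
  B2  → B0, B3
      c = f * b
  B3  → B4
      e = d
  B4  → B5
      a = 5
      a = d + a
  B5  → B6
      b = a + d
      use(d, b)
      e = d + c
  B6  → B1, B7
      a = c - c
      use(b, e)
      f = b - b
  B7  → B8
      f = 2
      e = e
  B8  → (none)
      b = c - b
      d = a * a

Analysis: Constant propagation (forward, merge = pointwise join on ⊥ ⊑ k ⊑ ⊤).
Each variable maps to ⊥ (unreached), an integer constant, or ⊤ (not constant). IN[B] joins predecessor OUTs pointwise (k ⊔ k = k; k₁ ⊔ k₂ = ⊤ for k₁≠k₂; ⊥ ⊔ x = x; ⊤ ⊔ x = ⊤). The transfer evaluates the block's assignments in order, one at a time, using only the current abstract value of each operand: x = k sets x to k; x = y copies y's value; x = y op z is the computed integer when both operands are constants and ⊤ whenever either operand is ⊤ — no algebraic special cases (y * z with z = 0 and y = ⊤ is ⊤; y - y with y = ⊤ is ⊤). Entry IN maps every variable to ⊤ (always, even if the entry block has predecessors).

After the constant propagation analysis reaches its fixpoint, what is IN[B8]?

Answer: {a: ⊤, b: ⊤, c: ⊤, d: ⊤, e: ⊤, f: 2}

Working:
Converged values:
  B0:   IN=(all ⊤)   OUT=(all ⊤)
  B1:   IN=(all ⊤)   OUT=(all ⊤)
  B2:   IN=(all ⊤)   OUT=(all ⊤)
  B3:   IN=(all ⊤)   OUT=(all ⊤)
  B4:   IN=(all ⊤)   OUT=(all ⊤)
  B5:   IN=(all ⊤)   OUT=(all ⊤)
  B6:   IN=(all ⊤)   OUT=(all ⊤)
  B7:   IN=(all ⊤)   OUT={f:2; rest ⊤}
  B8:   IN={f:2; rest ⊤}   OUT={f:2; rest ⊤}

Merge at B8: IN[B8] = OUT[B7] = {a: ⊤, b: ⊤, c: ⊤, d: ⊤, e: ⊤, f: 2}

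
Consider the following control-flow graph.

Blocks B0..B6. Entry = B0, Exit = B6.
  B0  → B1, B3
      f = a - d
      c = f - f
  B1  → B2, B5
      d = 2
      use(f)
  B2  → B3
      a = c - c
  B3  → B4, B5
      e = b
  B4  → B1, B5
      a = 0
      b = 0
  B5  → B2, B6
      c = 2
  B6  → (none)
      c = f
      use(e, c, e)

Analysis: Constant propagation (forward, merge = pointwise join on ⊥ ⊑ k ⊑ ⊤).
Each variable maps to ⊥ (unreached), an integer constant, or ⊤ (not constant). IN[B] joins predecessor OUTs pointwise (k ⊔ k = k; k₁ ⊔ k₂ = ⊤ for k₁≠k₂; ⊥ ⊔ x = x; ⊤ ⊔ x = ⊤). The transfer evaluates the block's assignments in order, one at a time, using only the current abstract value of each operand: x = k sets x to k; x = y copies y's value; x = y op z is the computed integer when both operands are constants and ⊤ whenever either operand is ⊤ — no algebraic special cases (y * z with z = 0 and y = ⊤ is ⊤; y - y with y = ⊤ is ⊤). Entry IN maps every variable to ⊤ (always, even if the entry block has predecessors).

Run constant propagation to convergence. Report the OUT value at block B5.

Per-block solution:
  B0: | IN=(all ⊤) | OUT=(all ⊤)
  B1: | IN=(all ⊤) | OUT={d:2; rest ⊤}
  B2: | IN=(all ⊤) | OUT=(all ⊤)
  B3: | IN=(all ⊤) | OUT=(all ⊤)
  B4: | IN=(all ⊤) | OUT={a:0, b:0; rest ⊤}
  B5: | IN=(all ⊤) | OUT={c:2; rest ⊤}
  B6: | IN={c:2; rest ⊤} | OUT=(all ⊤)

Merge at B5: IN[B5] = OUT[B1] ⊔ OUT[B3] ⊔ OUT[B4] = {a: ⊤, b: ⊤, c: ⊤, d: ⊤, e: ⊤, f: ⊤}
Applying B5's transfer function to that IN value gives OUT[B5] (row B5 above).

Answer: {a: ⊤, b: ⊤, c: 2, d: ⊤, e: ⊤, f: ⊤}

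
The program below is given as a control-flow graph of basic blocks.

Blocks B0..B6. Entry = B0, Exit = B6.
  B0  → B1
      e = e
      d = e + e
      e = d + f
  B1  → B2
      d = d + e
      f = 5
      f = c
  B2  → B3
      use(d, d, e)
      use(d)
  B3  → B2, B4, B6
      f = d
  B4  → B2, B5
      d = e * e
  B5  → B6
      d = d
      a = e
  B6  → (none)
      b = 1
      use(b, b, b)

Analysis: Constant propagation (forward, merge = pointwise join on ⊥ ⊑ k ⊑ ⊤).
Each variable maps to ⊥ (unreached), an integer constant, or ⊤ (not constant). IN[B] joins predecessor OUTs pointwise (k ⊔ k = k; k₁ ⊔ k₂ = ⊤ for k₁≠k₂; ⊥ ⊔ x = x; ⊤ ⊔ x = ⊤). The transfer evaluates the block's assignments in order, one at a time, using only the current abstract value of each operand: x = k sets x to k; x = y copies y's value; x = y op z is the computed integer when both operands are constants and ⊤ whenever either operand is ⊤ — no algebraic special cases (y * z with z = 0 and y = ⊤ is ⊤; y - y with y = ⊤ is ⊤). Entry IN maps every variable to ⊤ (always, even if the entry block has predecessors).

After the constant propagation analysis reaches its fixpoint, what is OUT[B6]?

Answer: {a: ⊤, b: 1, c: ⊤, d: ⊤, e: ⊤, f: ⊤}

Working:
Fixpoint table:
  B0: | IN=(all ⊤) | OUT=(all ⊤)
  B1: | IN=(all ⊤) | OUT=(all ⊤)
  B2: | IN=(all ⊤) | OUT=(all ⊤)
  B3: | IN=(all ⊤) | OUT=(all ⊤)
  B4: | IN=(all ⊤) | OUT=(all ⊤)
  B5: | IN=(all ⊤) | OUT=(all ⊤)
  B6: | IN=(all ⊤) | OUT={b:1; rest ⊤}

Merge at B6: IN[B6] = OUT[B3] ⊔ OUT[B5] = {a: ⊤, b: ⊤, c: ⊤, d: ⊤, e: ⊤, f: ⊤}
Applying B6's transfer function to that IN value gives OUT[B6] (row B6 above).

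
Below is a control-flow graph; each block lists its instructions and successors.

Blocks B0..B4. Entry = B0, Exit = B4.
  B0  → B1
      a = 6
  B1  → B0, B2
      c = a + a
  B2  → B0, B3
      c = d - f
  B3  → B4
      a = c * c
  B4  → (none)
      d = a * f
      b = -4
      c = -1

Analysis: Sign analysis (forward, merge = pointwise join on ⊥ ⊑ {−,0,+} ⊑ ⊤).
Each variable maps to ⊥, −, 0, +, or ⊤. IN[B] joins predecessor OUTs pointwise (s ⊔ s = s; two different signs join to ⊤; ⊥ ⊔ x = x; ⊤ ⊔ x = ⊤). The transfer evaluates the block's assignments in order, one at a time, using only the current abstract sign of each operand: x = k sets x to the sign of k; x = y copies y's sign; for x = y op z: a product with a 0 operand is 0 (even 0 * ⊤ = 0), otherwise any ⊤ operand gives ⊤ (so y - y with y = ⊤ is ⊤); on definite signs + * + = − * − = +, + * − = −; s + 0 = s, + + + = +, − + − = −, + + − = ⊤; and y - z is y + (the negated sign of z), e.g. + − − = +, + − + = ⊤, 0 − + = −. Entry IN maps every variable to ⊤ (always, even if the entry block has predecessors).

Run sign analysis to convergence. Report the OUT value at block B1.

Converged values:
  B0:  IN=(all ⊤)  OUT={a:+; rest ⊤}
  B1:  IN={a:+; rest ⊤}  OUT={a:+, c:+; rest ⊤}
  B2:  IN={a:+, c:+; rest ⊤}  OUT={a:+; rest ⊤}
  B3:  IN={a:+; rest ⊤}  OUT=(all ⊤)
  B4:  IN=(all ⊤)  OUT={b:-, c:-; rest ⊤}

Merge at B1: IN[B1] = OUT[B0] = {a: +, b: ⊤, c: ⊤, d: ⊤, e: ⊤, f: ⊤}
Applying B1's transfer function to that IN value gives OUT[B1] (row B1 above).

Answer: {a: +, b: ⊤, c: +, d: ⊤, e: ⊤, f: ⊤}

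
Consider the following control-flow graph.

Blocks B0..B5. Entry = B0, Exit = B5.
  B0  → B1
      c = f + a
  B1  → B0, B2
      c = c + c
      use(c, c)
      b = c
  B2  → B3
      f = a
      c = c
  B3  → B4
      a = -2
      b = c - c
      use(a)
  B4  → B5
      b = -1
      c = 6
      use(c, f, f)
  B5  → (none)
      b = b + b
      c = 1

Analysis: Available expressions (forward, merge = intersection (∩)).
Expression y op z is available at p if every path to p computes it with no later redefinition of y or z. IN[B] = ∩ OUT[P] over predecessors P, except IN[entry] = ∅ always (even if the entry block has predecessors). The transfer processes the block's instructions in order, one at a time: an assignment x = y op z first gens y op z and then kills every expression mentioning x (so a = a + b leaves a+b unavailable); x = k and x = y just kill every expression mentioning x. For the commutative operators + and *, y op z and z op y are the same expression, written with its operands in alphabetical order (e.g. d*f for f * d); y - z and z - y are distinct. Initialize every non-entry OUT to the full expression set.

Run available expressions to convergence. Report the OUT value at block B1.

Answer: {a+f}

Trace:
Converged values:
  B0:  IN={}  OUT={a+f}
  B1:  IN={a+f}  OUT={a+f}
  B2:  IN={a+f}  OUT={}
  B3:  IN={}  OUT={c-c}
  B4:  IN={c-c}  OUT={}
  B5:  IN={}  OUT={}

Merge at B1: IN[B1] = OUT[B0] = {a+f}
Applying B1's transfer function to that IN value gives OUT[B1] (row B1 above).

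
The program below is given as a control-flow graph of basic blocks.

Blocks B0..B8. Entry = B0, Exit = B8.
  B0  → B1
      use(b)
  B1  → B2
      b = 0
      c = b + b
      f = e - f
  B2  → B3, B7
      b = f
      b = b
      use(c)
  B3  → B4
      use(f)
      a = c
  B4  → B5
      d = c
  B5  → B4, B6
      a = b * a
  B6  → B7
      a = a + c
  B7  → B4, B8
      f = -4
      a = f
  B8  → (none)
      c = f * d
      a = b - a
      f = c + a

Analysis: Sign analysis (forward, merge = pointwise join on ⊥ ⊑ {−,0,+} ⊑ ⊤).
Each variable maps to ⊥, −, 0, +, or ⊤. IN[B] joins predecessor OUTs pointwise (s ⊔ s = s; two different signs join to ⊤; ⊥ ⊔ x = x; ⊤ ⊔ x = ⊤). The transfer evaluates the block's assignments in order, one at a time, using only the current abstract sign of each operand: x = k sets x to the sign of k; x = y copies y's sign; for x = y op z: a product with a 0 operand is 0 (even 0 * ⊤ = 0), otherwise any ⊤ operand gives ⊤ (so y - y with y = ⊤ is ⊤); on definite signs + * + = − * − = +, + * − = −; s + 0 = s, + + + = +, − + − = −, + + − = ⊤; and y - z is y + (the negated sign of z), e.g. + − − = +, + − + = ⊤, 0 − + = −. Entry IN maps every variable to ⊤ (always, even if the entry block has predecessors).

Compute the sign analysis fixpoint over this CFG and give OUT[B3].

Answer: {a: 0, b: ⊤, c: 0, d: ⊤, e: ⊤, f: ⊤}

Derivation:
Per-block solution:
  B0:  IN=(all ⊤)  OUT=(all ⊤)
  B1:  IN=(all ⊤)  OUT={b:0, c:0; rest ⊤}
  B2:  IN={b:0, c:0; rest ⊤}  OUT={c:0; rest ⊤}
  B3:  IN={c:0; rest ⊤}  OUT={a:0, c:0; rest ⊤}
  B4:  IN={c:0; rest ⊤}  OUT={c:0, d:0; rest ⊤}
  B5:  IN={c:0, d:0; rest ⊤}  OUT={c:0, d:0; rest ⊤}
  B6:  IN={c:0, d:0; rest ⊤}  OUT={c:0, d:0; rest ⊤}
  B7:  IN={c:0; rest ⊤}  OUT={a:-, c:0, f:-; rest ⊤}
  B8:  IN={a:-, c:0, f:-; rest ⊤}  OUT=(all ⊤)

Merge at B3: IN[B3] = OUT[B2] = {a: ⊤, b: ⊤, c: 0, d: ⊤, e: ⊤, f: ⊤}
Applying B3's transfer function to that IN value gives OUT[B3] (row B3 above).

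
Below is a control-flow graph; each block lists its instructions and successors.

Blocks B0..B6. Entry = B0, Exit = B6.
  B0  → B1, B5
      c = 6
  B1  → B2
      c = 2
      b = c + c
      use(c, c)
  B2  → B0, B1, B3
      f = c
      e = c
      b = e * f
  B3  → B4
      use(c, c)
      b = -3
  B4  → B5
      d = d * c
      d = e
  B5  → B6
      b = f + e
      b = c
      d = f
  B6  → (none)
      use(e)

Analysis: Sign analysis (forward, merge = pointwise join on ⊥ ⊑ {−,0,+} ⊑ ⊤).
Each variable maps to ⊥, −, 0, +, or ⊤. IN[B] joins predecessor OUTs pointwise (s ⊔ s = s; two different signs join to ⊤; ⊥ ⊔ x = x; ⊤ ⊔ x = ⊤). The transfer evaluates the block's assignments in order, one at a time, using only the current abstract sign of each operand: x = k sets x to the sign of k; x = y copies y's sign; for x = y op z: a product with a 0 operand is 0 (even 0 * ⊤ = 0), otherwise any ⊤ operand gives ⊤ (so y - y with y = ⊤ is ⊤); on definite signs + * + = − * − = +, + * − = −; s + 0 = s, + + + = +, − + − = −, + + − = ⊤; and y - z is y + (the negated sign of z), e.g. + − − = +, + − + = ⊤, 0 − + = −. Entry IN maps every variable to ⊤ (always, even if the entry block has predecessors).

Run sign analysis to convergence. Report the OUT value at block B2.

Fixpoint table:
  B0:   IN=(all ⊤)   OUT={c:+; rest ⊤}
  B1:   IN={c:+; rest ⊤}   OUT={b:+, c:+; rest ⊤}
  B2:   IN={b:+, c:+; rest ⊤}   OUT={b:+, c:+, e:+, f:+; rest ⊤}
  B3:   IN={b:+, c:+, e:+, f:+; rest ⊤}   OUT={b:-, c:+, e:+, f:+; rest ⊤}
  B4:   IN={b:-, c:+, e:+, f:+; rest ⊤}   OUT={b:-, c:+, d:+, e:+, f:+; rest ⊤}
  B5:   IN={c:+; rest ⊤}   OUT={b:+, c:+; rest ⊤}
  B6:   IN={b:+, c:+; rest ⊤}   OUT={b:+, c:+; rest ⊤}

Merge at B2: IN[B2] = OUT[B1] = {a: ⊤, b: +, c: +, d: ⊤, e: ⊤, f: ⊤}
Applying B2's transfer function to that IN value gives OUT[B2] (row B2 above).

Answer: {a: ⊤, b: +, c: +, d: ⊤, e: +, f: +}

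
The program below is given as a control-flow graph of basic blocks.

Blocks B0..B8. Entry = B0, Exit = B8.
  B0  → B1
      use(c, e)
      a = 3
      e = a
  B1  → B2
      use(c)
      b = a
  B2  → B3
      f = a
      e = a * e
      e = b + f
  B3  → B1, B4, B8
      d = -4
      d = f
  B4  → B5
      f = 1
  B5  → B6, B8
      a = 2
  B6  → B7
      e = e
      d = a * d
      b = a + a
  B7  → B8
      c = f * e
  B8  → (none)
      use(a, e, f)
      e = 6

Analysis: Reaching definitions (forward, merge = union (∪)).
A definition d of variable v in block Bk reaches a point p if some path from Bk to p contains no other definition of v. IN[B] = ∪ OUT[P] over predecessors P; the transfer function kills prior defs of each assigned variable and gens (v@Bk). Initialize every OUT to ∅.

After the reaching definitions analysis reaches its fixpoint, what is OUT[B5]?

Answer: {a@B5, b@B1, d@B3, e@B2, f@B4}

Trace:
Converged values:
  B0: | IN={} | OUT={a@B0, e@B0}
  B1: | IN={a@B0, b@B1, d@B3, e@B0, e@B2, f@B2} | OUT={a@B0, b@B1, d@B3, e@B0, e@B2, f@B2}
  B2: | IN={a@B0, b@B1, d@B3, e@B0, e@B2, f@B2} | OUT={a@B0, b@B1, d@B3, e@B2, f@B2}
  B3: | IN={a@B0, b@B1, d@B3, e@B2, f@B2} | OUT={a@B0, b@B1, d@B3, e@B2, f@B2}
  B4: | IN={a@B0, b@B1, d@B3, e@B2, f@B2} | OUT={a@B0, b@B1, d@B3, e@B2, f@B4}
  B5: | IN={a@B0, b@B1, d@B3, e@B2, f@B4} | OUT={a@B5, b@B1, d@B3, e@B2, f@B4}
  B6: | IN={a@B5, b@B1, d@B3, e@B2, f@B4} | OUT={a@B5, b@B6, d@B6, e@B6, f@B4}
  B7: | IN={a@B5, b@B6, d@B6, e@B6, f@B4} | OUT={a@B5, b@B6, c@B7, d@B6, e@B6, f@B4}
  B8: | IN={a@B0, a@B5, b@B1, b@B6, c@B7, d@B3, d@B6, e@B2, e@B6, f@B2, f@B4} | OUT={a@B0, a@B5, b@B1, b@B6, c@B7, d@B3, d@B6, e@B8, f@B2, f@B4}

Merge at B5: IN[B5] = OUT[B4] = {a@B0, b@B1, d@B3, e@B2, f@B4}
Applying B5's transfer function to that IN value gives OUT[B5] (row B5 above).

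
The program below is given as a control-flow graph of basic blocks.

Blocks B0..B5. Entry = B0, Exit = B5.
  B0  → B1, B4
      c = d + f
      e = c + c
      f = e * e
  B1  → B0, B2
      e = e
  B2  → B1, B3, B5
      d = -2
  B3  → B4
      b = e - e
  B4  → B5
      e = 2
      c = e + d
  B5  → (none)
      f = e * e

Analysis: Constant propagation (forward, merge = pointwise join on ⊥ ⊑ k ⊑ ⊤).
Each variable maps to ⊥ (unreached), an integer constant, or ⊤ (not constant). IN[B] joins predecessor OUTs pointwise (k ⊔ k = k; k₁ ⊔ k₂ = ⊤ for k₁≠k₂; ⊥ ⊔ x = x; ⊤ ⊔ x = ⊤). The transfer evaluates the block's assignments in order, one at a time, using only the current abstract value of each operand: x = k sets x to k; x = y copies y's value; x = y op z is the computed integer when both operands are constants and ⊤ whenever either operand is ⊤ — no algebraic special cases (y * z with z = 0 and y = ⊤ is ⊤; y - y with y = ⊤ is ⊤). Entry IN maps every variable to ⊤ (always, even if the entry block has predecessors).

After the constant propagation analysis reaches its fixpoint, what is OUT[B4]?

Answer: {a: ⊤, b: ⊤, c: ⊤, d: ⊤, e: 2, f: ⊤}

Derivation:
Per-block solution:
  B0: | IN=(all ⊤) | OUT=(all ⊤)
  B1: | IN=(all ⊤) | OUT=(all ⊤)
  B2: | IN=(all ⊤) | OUT={d:-2; rest ⊤}
  B3: | IN={d:-2; rest ⊤} | OUT={d:-2; rest ⊤}
  B4: | IN=(all ⊤) | OUT={e:2; rest ⊤}
  B5: | IN=(all ⊤) | OUT=(all ⊤)

Merge at B4: IN[B4] = OUT[B0] ⊔ OUT[B3] = {a: ⊤, b: ⊤, c: ⊤, d: ⊤, e: ⊤, f: ⊤}
Applying B4's transfer function to that IN value gives OUT[B4] (row B4 above).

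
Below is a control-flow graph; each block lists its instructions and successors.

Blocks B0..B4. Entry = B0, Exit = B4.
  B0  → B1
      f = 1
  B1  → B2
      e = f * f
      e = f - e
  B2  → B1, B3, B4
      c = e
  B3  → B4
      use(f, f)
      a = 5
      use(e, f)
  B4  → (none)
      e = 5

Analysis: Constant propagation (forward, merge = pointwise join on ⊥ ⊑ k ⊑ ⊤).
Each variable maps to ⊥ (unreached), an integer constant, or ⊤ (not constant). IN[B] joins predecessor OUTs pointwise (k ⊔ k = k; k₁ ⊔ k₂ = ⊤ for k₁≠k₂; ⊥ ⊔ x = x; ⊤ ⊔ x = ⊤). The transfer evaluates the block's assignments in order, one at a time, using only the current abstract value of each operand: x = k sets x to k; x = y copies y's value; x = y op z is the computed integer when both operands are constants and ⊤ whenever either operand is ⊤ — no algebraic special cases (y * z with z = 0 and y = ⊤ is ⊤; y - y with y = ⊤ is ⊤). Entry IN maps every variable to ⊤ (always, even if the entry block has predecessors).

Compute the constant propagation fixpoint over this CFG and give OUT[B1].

Answer: {a: ⊤, b: ⊤, c: ⊤, d: ⊤, e: 0, f: 1}

Trace:
Converged values:
  B0: | IN=(all ⊤) | OUT={f:1; rest ⊤}
  B1: | IN={f:1; rest ⊤} | OUT={e:0, f:1; rest ⊤}
  B2: | IN={e:0, f:1; rest ⊤} | OUT={c:0, e:0, f:1; rest ⊤}
  B3: | IN={c:0, e:0, f:1; rest ⊤} | OUT={a:5, c:0, e:0, f:1; rest ⊤}
  B4: | IN={c:0, e:0, f:1; rest ⊤} | OUT={c:0, e:5, f:1; rest ⊤}

Merge at B1: IN[B1] = OUT[B0] ⊔ OUT[B2] = {a: ⊤, b: ⊤, c: ⊤, d: ⊤, e: ⊤, f: 1}
Applying B1's transfer function to that IN value gives OUT[B1] (row B1 above).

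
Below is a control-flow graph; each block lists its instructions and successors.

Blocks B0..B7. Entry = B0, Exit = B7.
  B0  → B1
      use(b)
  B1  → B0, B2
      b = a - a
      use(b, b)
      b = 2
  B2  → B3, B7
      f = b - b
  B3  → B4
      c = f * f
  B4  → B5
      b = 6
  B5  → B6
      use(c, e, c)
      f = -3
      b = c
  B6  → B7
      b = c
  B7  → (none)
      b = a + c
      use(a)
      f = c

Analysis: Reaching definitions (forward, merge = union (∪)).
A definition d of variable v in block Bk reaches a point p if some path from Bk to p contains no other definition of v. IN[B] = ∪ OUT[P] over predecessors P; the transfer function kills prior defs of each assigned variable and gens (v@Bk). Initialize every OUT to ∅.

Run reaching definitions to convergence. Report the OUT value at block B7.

Answer: {b@B7, c@B3, f@B7}

Working:
Fixpoint table:
  B0:   IN={b@B1}   OUT={b@B1}
  B1:   IN={b@B1}   OUT={b@B1}
  B2:   IN={b@B1}   OUT={b@B1, f@B2}
  B3:   IN={b@B1, f@B2}   OUT={b@B1, c@B3, f@B2}
  B4:   IN={b@B1, c@B3, f@B2}   OUT={b@B4, c@B3, f@B2}
  B5:   IN={b@B4, c@B3, f@B2}   OUT={b@B5, c@B3, f@B5}
  B6:   IN={b@B5, c@B3, f@B5}   OUT={b@B6, c@B3, f@B5}
  B7:   IN={b@B1, b@B6, c@B3, f@B2, f@B5}   OUT={b@B7, c@B3, f@B7}

Merge at B7: IN[B7] = OUT[B2] ⊔ OUT[B6] = {b@B1, b@B6, c@B3, f@B2, f@B5}
Applying B7's transfer function to that IN value gives OUT[B7] (row B7 above).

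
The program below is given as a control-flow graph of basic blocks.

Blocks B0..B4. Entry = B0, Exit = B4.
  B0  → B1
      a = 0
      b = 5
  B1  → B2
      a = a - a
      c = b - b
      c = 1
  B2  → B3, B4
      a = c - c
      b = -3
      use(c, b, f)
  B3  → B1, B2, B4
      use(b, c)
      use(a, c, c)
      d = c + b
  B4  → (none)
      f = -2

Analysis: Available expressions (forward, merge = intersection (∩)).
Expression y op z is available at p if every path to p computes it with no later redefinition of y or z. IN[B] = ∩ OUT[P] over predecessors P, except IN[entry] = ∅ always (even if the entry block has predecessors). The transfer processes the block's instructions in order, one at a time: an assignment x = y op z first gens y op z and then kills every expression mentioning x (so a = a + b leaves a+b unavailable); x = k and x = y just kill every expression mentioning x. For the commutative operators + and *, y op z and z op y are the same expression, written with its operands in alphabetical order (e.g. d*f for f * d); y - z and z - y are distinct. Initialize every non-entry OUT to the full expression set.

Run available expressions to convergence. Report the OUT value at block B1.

Per-block solution:
  B0: | IN={} | OUT={}
  B1: | IN={} | OUT={b-b}
  B2: | IN={} | OUT={c-c}
  B3: | IN={c-c} | OUT={b+c, c-c}
  B4: | IN={c-c} | OUT={c-c}

Merge at B1: IN[B1] = OUT[B0] ∩ OUT[B3] = {}
Applying B1's transfer function to that IN value gives OUT[B1] (row B1 above).

Answer: {b-b}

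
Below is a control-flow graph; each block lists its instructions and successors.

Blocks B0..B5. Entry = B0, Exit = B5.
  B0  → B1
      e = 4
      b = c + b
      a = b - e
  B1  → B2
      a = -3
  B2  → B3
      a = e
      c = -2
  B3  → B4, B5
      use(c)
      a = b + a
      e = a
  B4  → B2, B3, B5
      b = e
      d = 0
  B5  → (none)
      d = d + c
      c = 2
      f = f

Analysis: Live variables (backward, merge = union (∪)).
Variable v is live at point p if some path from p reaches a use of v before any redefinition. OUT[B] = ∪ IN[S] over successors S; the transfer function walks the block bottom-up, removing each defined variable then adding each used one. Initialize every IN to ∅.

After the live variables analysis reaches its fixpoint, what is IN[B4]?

Answer: {a, c, e, f}

Derivation:
Fixpoint table:
  B0:  IN={b, c, d, f}  OUT={b, d, e, f}
  B1:  IN={b, d, e, f}  OUT={b, d, e, f}
  B2:  IN={b, d, e, f}  OUT={a, b, c, d, f}
  B3:  IN={a, b, c, d, f}  OUT={a, c, d, e, f}
  B4:  IN={a, c, e, f}  OUT={a, b, c, d, e, f}
  B5:  IN={c, d, f}  OUT={}

Merge at B4: OUT[B4] = IN[B2] ⊔ IN[B3] ⊔ IN[B5] = {a, b, c, d, e, f}
Applying B4's transfer function to that OUT value gives IN[B4] (row B4 above).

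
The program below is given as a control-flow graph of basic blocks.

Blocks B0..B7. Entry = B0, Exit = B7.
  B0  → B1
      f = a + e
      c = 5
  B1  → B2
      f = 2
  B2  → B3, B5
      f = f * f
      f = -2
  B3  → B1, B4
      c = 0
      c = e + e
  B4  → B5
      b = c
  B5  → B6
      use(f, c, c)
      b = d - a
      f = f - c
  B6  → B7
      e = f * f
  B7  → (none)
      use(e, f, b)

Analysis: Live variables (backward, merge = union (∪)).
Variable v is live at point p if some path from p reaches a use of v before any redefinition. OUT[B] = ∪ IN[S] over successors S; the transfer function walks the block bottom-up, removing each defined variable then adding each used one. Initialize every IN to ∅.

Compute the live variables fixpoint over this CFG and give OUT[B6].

Per-block solution:
  B0: | IN={a, d, e} | OUT={a, c, d, e}
  B1: | IN={a, c, d, e} | OUT={a, c, d, e, f}
  B2: | IN={a, c, d, e, f} | OUT={a, c, d, e, f}
  B3: | IN={a, d, e, f} | OUT={a, c, d, e, f}
  B4: | IN={a, c, d, f} | OUT={a, c, d, f}
  B5: | IN={a, c, d, f} | OUT={b, f}
  B6: | IN={b, f} | OUT={b, e, f}
  B7: | IN={b, e, f} | OUT={}

Merge at B6: OUT[B6] = IN[B7] = {b, e, f}

Answer: {b, e, f}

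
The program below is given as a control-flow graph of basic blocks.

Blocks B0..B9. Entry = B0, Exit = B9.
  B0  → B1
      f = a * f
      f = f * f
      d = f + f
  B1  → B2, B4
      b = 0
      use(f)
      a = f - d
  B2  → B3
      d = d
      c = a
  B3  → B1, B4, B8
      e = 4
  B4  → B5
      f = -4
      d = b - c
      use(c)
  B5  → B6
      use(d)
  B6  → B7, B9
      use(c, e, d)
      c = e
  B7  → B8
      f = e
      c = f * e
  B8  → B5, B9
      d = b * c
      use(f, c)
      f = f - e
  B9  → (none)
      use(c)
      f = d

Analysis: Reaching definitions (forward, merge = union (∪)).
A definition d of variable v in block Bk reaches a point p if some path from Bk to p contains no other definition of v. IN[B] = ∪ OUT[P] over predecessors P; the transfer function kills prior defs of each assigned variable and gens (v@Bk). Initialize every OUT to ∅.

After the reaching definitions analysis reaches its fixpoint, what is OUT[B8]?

Answer: {a@B1, b@B1, c@B2, c@B7, d@B8, e@B3, f@B8}

Trace:
Converged values:
  B0:  IN={}  OUT={d@B0, f@B0}
  B1:  IN={a@B1, b@B1, c@B2, d@B0, d@B2, e@B3, f@B0}  OUT={a@B1, b@B1, c@B2, d@B0, d@B2, e@B3, f@B0}
  B2:  IN={a@B1, b@B1, c@B2, d@B0, d@B2, e@B3, f@B0}  OUT={a@B1, b@B1, c@B2, d@B2, e@B3, f@B0}
  B3:  IN={a@B1, b@B1, c@B2, d@B2, e@B3, f@B0}  OUT={a@B1, b@B1, c@B2, d@B2, e@B3, f@B0}
  B4:  IN={a@B1, b@B1, c@B2, d@B0, d@B2, e@B3, f@B0}  OUT={a@B1, b@B1, c@B2, d@B4, e@B3, f@B4}
  B5:  IN={a@B1, b@B1, c@B2, c@B7, d@B4, d@B8, e@B3, f@B4, f@B8}  OUT={a@B1, b@B1, c@B2, c@B7, d@B4, d@B8, e@B3, f@B4, f@B8}
  B6:  IN={a@B1, b@B1, c@B2, c@B7, d@B4, d@B8, e@B3, f@B4, f@B8}  OUT={a@B1, b@B1, c@B6, d@B4, d@B8, e@B3, f@B4, f@B8}
  B7:  IN={a@B1, b@B1, c@B6, d@B4, d@B8, e@B3, f@B4, f@B8}  OUT={a@B1, b@B1, c@B7, d@B4, d@B8, e@B3, f@B7}
  B8:  IN={a@B1, b@B1, c@B2, c@B7, d@B2, d@B4, d@B8, e@B3, f@B0, f@B7}  OUT={a@B1, b@B1, c@B2, c@B7, d@B8, e@B3, f@B8}
  B9:  IN={a@B1, b@B1, c@B2, c@B6, c@B7, d@B4, d@B8, e@B3, f@B4, f@B8}  OUT={a@B1, b@B1, c@B2, c@B6, c@B7, d@B4, d@B8, e@B3, f@B9}

Merge at B8: IN[B8] = OUT[B3] ⊔ OUT[B7] = {a@B1, b@B1, c@B2, c@B7, d@B2, d@B4, d@B8, e@B3, f@B0, f@B7}
Applying B8's transfer function to that IN value gives OUT[B8] (row B8 above).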